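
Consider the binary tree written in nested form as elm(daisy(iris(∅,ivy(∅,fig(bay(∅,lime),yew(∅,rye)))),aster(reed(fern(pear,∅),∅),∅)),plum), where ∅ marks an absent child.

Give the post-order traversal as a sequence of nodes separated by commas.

lime, bay, rye, yew, fig, ivy, iris, pear, fern, reed, aster, daisy, plum, elm

Post-order visits the left subtree, then the right subtree, then the node.
At elm: go left to daisy.
  At daisy: go left to iris.
    At iris: no left child.
    At iris: go right to ivy.
      At ivy: no left child.
      At ivy: go right to fig.
        At fig: go left to bay.
          At bay: no left child.
          At bay: go right to lime.
            lime is a leaf — visit lime.
          Visit bay.
        At fig: go right to yew.
          At yew: no left child.
          At yew: go right to rye.
            rye is a leaf — visit rye.
          Visit yew.
        Visit fig.
      Visit ivy.
    Visit iris.
  At daisy: go right to aster.
    At aster: go left to reed.
      At reed: go left to fern.
        At fern: go left to pear.
          pear is a leaf — visit pear.
        At fern: no right child.
        Visit fern.
      At reed: no right child.
      Visit reed.
    At aster: no right child.
    Visit aster.
  Visit daisy.
At elm: go right to plum.
  plum is a leaf — visit plum.
Visit elm.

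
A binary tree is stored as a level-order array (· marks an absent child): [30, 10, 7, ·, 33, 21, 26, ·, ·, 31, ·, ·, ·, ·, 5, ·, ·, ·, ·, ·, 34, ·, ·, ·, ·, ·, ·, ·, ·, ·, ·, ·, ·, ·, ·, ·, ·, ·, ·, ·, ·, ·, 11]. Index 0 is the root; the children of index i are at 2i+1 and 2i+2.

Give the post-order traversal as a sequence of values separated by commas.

Post-order visits the left subtree, then the right subtree, then the node.
At 30: go left to 10.
  At 10: no left child.
  At 10: go right to 33.
    At 33: go left to 31.
      At 31: no left child.
      At 31: go right to 34.
        At 34: no left child.
        At 34: go right to 11.
          11 is a leaf — visit 11.
        Visit 34.
      Visit 31.
    At 33: no right child.
    Visit 33.
  Visit 10.
At 30: go right to 7.
  At 7: go left to 21.
    21 is a leaf — visit 21.
  At 7: go right to 26.
    At 26: no left child.
    At 26: go right to 5.
      5 is a leaf — visit 5.
    Visit 26.
  Visit 7.
Visit 30.

11, 34, 31, 33, 10, 21, 5, 26, 7, 30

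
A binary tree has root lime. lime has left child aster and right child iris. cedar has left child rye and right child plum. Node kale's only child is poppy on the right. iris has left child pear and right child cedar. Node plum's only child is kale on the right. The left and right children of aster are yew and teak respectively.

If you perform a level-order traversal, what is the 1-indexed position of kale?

Level-order visits nodes level by level from the root, left to right within each level.
Level 0: lime
Level 1: aster, iris
Level 2: yew, teak, pear, cedar
Level 3: rye, plum
Level 4: kale
Level 5: poppy
Full level-order sequence: lime, aster, iris, yew, teak, pear, cedar, rye, plum, kale, poppy.

10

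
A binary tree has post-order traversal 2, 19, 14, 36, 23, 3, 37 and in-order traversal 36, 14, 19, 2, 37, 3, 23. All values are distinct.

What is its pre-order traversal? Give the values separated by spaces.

The last element of post-order is the root; it splits in-order into left and right subtrees.
Root 37: left subtree has 4 nodes {36, 14, 19, 2}, right has 2 {3, 23}.
  Root 36: left subtree has 0 nodes { }, right has 3 {14, 19, 2}.
    Root 14: left subtree has 0 nodes { }, right has 2 {19, 2}.
      Root 19: left subtree has 0 nodes { }, right has 1 {2}.
  Root 3: left subtree has 0 nodes { }, right has 1 {23}.

37 36 14 19 2 3 23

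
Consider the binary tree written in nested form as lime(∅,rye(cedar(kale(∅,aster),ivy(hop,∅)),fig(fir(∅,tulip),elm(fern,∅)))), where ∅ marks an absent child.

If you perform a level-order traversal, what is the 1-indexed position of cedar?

3

Level-order visits nodes level by level from the root, left to right within each level.
Level 0: lime
Level 1: rye
Level 2: cedar, fig
Level 3: kale, ivy, fir, elm
Level 4: aster, hop, tulip, fern
Full level-order sequence: lime, rye, cedar, fig, kale, ivy, fir, elm, aster, hop, tulip, fern.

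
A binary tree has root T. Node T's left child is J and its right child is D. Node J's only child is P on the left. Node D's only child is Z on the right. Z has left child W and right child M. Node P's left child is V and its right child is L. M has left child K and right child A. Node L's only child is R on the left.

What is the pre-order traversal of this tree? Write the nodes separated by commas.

Pre-order visits the node, then its left subtree, then its right subtree.
Visit T.
At T: go left to J.
  Visit J.
  At J: go left to P.
    Visit P.
    At P: go left to V.
      V is a leaf — visit V.
    At P: go right to L.
      Visit L.
      At L: go left to R.
        R is a leaf — visit R.
      At L: no right child.
  At J: no right child.
At T: go right to D.
  Visit D.
  At D: no left child.
  At D: go right to Z.
    Visit Z.
    At Z: go left to W.
      W is a leaf — visit W.
    At Z: go right to M.
      Visit M.
      At M: go left to K.
        K is a leaf — visit K.
      At M: go right to A.
        A is a leaf — visit A.

T, J, P, V, L, R, D, Z, W, M, K, A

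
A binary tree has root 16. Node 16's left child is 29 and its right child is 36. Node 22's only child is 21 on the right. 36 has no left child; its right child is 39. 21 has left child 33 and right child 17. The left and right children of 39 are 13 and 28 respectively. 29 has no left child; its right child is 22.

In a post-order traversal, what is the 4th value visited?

Post-order visits the left subtree, then the right subtree, then the node.
At 16: go left to 29.
  At 29: no left child.
  At 29: go right to 22.
    At 22: no left child.
    At 22: go right to 21.
      At 21: go left to 33.
        33 is a leaf — visit 33.
      At 21: go right to 17.
        17 is a leaf — visit 17.
      Visit 21.
    Visit 22.
  Visit 29.
At 16: go right to 36.
  At 36: no left child.
  At 36: go right to 39.
    At 39: go left to 13.
      13 is a leaf — visit 13.
    At 39: go right to 28.
      28 is a leaf — visit 28.
    Visit 39.
  Visit 36.
Visit 16.
Full post-order sequence: 33, 17, 21, 22, 29, 13, 28, 39, 36, 16.

22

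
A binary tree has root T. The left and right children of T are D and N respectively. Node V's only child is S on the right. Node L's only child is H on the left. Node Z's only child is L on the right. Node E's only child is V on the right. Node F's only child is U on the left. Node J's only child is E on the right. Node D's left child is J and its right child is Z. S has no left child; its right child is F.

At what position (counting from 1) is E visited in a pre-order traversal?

Pre-order visits the node, then its left subtree, then its right subtree.
Visit T.
At T: go left to D.
  Visit D.
  At D: go left to J.
    Visit J.
    At J: no left child.
    At J: go right to E.
      Visit E.
      At E: no left child.
      At E: go right to V.
        Visit V.
        At V: no left child.
        At V: go right to S.
          Visit S.
          At S: no left child.
          At S: go right to F.
            Visit F.
            At F: go left to U.
              U is a leaf — visit U.
            At F: no right child.
  At D: go right to Z.
    Visit Z.
    At Z: no left child.
    At Z: go right to L.
      Visit L.
      At L: go left to H.
        H is a leaf — visit H.
      At L: no right child.
At T: go right to N.
  N is a leaf — visit N.
Full pre-order sequence: T, D, J, E, V, S, F, U, Z, L, H, N.

4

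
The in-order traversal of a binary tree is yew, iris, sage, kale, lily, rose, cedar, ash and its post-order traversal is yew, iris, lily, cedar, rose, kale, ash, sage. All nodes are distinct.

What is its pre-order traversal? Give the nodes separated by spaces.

The last element of post-order is the root; it splits in-order into left and right subtrees.
Root sage: left subtree has 2 nodes {yew, iris}, right has 5 {kale, lily, rose, cedar, ash}.
  Root iris: left subtree has 1 node {yew}, right has 0 { }.
  Root ash: left subtree has 4 nodes {kale, lily, rose, cedar}, right has 0 { }.
    Root kale: left subtree has 0 nodes { }, right has 3 {lily, rose, cedar}.
      Root rose: left subtree has 1 node {lily}, right has 1 {cedar}.

sage iris yew ash kale rose lily cedar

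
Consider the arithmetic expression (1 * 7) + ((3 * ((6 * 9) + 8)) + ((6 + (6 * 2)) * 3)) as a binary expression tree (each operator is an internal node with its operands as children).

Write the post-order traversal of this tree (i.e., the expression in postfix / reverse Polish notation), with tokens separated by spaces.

1 7 * 3 6 9 * 8 + * 6 6 2 * + 3 * + +

Post-order on an expression tree gives postfix notation: for each operator, emit left operand, right operand, then the operator.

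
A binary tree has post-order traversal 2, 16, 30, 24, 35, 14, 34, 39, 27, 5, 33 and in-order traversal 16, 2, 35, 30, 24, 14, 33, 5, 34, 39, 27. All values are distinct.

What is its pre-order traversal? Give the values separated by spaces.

The last element of post-order is the root; it splits in-order into left and right subtrees.
Root 33: left subtree has 6 nodes {16, 2, 35, 30, 24, 14}, right has 4 {5, 34, 39, 27}.
  Root 14: left subtree has 5 nodes {16, 2, 35, 30, 24}, right has 0 { }.
    Root 35: left subtree has 2 nodes {16, 2}, right has 2 {30, 24}.
      Root 16: left subtree has 0 nodes { }, right has 1 {2}.
      Root 24: left subtree has 1 node {30}, right has 0 { }.
  Root 5: left subtree has 0 nodes { }, right has 3 {34, 39, 27}.
    Root 27: left subtree has 2 nodes {34, 39}, right has 0 { }.
      Root 39: left subtree has 1 node {34}, right has 0 { }.

33 14 35 16 2 24 30 5 27 39 34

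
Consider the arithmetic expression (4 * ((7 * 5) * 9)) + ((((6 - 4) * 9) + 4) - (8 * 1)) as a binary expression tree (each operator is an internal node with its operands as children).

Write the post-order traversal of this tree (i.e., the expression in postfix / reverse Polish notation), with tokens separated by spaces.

4 7 5 * 9 * * 6 4 - 9 * 4 + 8 1 * - +

Post-order on an expression tree gives postfix notation: for each operator, emit left operand, right operand, then the operator.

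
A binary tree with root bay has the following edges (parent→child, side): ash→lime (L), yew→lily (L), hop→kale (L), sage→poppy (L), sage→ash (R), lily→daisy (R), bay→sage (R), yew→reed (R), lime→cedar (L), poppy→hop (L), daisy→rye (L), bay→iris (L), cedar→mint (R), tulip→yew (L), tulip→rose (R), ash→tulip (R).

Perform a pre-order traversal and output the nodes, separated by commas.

Pre-order visits the node, then its left subtree, then its right subtree.
Visit bay.
At bay: go left to iris.
  iris is a leaf — visit iris.
At bay: go right to sage.
  Visit sage.
  At sage: go left to poppy.
    Visit poppy.
    At poppy: go left to hop.
      Visit hop.
      At hop: go left to kale.
        kale is a leaf — visit kale.
      At hop: no right child.
    At poppy: no right child.
  At sage: go right to ash.
    Visit ash.
    At ash: go left to lime.
      Visit lime.
      At lime: go left to cedar.
        Visit cedar.
        At cedar: no left child.
        At cedar: go right to mint.
          mint is a leaf — visit mint.
      At lime: no right child.
    At ash: go right to tulip.
      Visit tulip.
      At tulip: go left to yew.
        Visit yew.
        At yew: go left to lily.
          Visit lily.
          At lily: no left child.
          At lily: go right to daisy.
            Visit daisy.
            At daisy: go left to rye.
              rye is a leaf — visit rye.
            At daisy: no right child.
        At yew: go right to reed.
          reed is a leaf — visit reed.
      At tulip: go right to rose.
        rose is a leaf — visit rose.

bay, iris, sage, poppy, hop, kale, ash, lime, cedar, mint, tulip, yew, lily, daisy, rye, reed, rose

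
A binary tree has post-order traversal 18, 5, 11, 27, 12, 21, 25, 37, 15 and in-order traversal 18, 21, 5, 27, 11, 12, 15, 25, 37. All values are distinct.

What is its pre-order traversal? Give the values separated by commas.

The last element of post-order is the root; it splits in-order into left and right subtrees.
Root 15: left subtree has 6 nodes {18, 21, 5, 27, 11, 12}, right has 2 {25, 37}.
  Root 21: left subtree has 1 node {18}, right has 4 {5, 27, 11, 12}.
    Root 12: left subtree has 3 nodes {5, 27, 11}, right has 0 { }.
      Root 27: left subtree has 1 node {5}, right has 1 {11}.
  Root 37: left subtree has 1 node {25}, right has 0 { }.

15, 21, 18, 12, 27, 5, 11, 37, 25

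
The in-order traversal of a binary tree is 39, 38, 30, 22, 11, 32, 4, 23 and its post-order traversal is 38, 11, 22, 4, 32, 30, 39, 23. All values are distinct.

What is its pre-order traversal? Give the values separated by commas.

23, 39, 30, 38, 32, 22, 11, 4

The last element of post-order is the root; it splits in-order into left and right subtrees.
Root 23: left subtree has 7 nodes {39, 38, 30, 22, 11, 32, 4}, right has 0 { }.
  Root 39: left subtree has 0 nodes { }, right has 6 {38, 30, 22, 11, 32, 4}.
    Root 30: left subtree has 1 node {38}, right has 4 {22, 11, 32, 4}.
      Root 32: left subtree has 2 nodes {22, 11}, right has 1 {4}.
        Root 22: left subtree has 0 nodes { }, right has 1 {11}.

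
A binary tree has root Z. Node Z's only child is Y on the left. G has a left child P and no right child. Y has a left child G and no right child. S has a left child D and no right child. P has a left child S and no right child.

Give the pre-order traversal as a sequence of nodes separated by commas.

Pre-order visits the node, then its left subtree, then its right subtree.
Visit Z.
At Z: go left to Y.
  Visit Y.
  At Y: go left to G.
    Visit G.
    At G: go left to P.
      Visit P.
      At P: go left to S.
        Visit S.
        At S: go left to D.
          D is a leaf — visit D.
        At S: no right child.
      At P: no right child.
    At G: no right child.
  At Y: no right child.
At Z: no right child.

Z, Y, G, P, S, D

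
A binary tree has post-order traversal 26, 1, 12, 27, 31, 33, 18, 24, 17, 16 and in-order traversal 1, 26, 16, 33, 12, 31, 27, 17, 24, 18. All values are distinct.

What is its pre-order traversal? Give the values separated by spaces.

The last element of post-order is the root; it splits in-order into left and right subtrees.
Root 16: left subtree has 2 nodes {1, 26}, right has 7 {33, 12, 31, 27, 17, 24, 18}.
  Root 1: left subtree has 0 nodes { }, right has 1 {26}.
  Root 17: left subtree has 4 nodes {33, 12, 31, 27}, right has 2 {24, 18}.
    Root 33: left subtree has 0 nodes { }, right has 3 {12, 31, 27}.
      Root 31: left subtree has 1 node {12}, right has 1 {27}.
    Root 24: left subtree has 0 nodes { }, right has 1 {18}.

16 1 26 17 33 31 12 27 24 18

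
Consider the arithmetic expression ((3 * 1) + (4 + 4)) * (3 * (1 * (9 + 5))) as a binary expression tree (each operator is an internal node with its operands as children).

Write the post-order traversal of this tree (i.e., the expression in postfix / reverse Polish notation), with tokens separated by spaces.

3 1 * 4 4 + + 3 1 9 5 + * * *

Post-order on an expression tree gives postfix notation: for each operator, emit left operand, right operand, then the operator.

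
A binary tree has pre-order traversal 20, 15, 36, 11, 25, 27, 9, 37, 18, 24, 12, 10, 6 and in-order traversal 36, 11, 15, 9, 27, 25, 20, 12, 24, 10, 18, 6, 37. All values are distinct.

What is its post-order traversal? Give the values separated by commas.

The first element of pre-order is the root; it splits in-order into left and right subtrees.
Root 20: left subtree has 6 nodes {36, 11, 15, 9, 27, 25}, right has 6 {12, 24, 10, 18, 6, 37}.
  Root 15: left subtree has 2 nodes {36, 11}, right has 3 {9, 27, 25}.
    Root 36: left subtree has 0 nodes { }, right has 1 {11}.
    Root 25: left subtree has 2 nodes {9, 27}, right has 0 { }.
      Root 27: left subtree has 1 node {9}, right has 0 { }.
  Root 37: left subtree has 5 nodes {12, 24, 10, 18, 6}, right has 0 { }.
    Root 18: left subtree has 3 nodes {12, 24, 10}, right has 1 {6}.
      Root 24: left subtree has 1 node {12}, right has 1 {10}.

11, 36, 9, 27, 25, 15, 12, 10, 24, 6, 18, 37, 20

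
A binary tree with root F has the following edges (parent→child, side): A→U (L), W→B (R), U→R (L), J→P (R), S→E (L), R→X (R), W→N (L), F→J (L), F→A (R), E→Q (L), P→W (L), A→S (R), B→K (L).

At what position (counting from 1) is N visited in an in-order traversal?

In-order visits the left subtree, then the node, then the right subtree.
At F: go left to J.
  At J: no left child.
  Visit J.
  At J: go right to P.
    At P: go left to W.
      At W: go left to N.
        N is a leaf — visit N.
      Visit W.
      At W: go right to B.
        At B: go left to K.
          K is a leaf — visit K.
        Visit B.
        At B: no right child.
    Visit P.
    At P: no right child.
Visit F.
At F: go right to A.
  At A: go left to U.
    At U: go left to R.
      At R: no left child.
      Visit R.
      At R: go right to X.
        X is a leaf — visit X.
    Visit U.
    At U: no right child.
  Visit A.
  At A: go right to S.
    At S: go left to E.
      At E: go left to Q.
        Q is a leaf — visit Q.
      Visit E.
      At E: no right child.
    Visit S.
    At S: no right child.
Full in-order sequence: J, N, W, K, B, P, F, R, X, U, A, Q, E, S.

2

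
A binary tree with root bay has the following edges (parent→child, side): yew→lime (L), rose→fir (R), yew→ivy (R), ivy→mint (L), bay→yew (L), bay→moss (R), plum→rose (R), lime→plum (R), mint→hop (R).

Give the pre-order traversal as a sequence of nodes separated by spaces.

Pre-order visits the node, then its left subtree, then its right subtree.
Visit bay.
At bay: go left to yew.
  Visit yew.
  At yew: go left to lime.
    Visit lime.
    At lime: no left child.
    At lime: go right to plum.
      Visit plum.
      At plum: no left child.
      At plum: go right to rose.
        Visit rose.
        At rose: no left child.
        At rose: go right to fir.
          fir is a leaf — visit fir.
  At yew: go right to ivy.
    Visit ivy.
    At ivy: go left to mint.
      Visit mint.
      At mint: no left child.
      At mint: go right to hop.
        hop is a leaf — visit hop.
    At ivy: no right child.
At bay: go right to moss.
  moss is a leaf — visit moss.

bay yew lime plum rose fir ivy mint hop moss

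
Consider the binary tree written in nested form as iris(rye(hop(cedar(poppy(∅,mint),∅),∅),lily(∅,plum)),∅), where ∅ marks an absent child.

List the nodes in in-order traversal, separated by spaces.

poppy mint cedar hop rye lily plum iris

In-order visits the left subtree, then the node, then the right subtree.
At iris: go left to rye.
  At rye: go left to hop.
    At hop: go left to cedar.
      At cedar: go left to poppy.
        At poppy: no left child.
        Visit poppy.
        At poppy: go right to mint.
          mint is a leaf — visit mint.
      Visit cedar.
      At cedar: no right child.
    Visit hop.
    At hop: no right child.
  Visit rye.
  At rye: go right to lily.
    At lily: no left child.
    Visit lily.
    At lily: go right to plum.
      plum is a leaf — visit plum.
Visit iris.
At iris: no right child.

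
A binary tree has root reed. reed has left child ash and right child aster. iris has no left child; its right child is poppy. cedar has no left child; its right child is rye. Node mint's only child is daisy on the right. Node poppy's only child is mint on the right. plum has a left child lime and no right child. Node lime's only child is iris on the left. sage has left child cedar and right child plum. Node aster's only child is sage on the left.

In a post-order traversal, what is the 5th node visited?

mint

Post-order visits the left subtree, then the right subtree, then the node.
At reed: go left to ash.
  ash is a leaf — visit ash.
At reed: go right to aster.
  At aster: go left to sage.
    At sage: go left to cedar.
      At cedar: no left child.
      At cedar: go right to rye.
        rye is a leaf — visit rye.
      Visit cedar.
    At sage: go right to plum.
      At plum: go left to lime.
        At lime: go left to iris.
          At iris: no left child.
          At iris: go right to poppy.
            At poppy: no left child.
            At poppy: go right to mint.
              At mint: no left child.
              At mint: go right to daisy.
                daisy is a leaf — visit daisy.
              Visit mint.
            Visit poppy.
          Visit iris.
        At lime: no right child.
        Visit lime.
      At plum: no right child.
      Visit plum.
    Visit sage.
  At aster: no right child.
  Visit aster.
Visit reed.
Full post-order sequence: ash, rye, cedar, daisy, mint, poppy, iris, lime, plum, sage, aster, reed.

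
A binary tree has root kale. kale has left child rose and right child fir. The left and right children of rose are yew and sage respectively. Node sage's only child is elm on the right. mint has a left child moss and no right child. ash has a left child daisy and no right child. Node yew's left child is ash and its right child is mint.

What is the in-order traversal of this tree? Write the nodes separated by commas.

daisy, ash, yew, moss, mint, rose, sage, elm, kale, fir

In-order visits the left subtree, then the node, then the right subtree.
At kale: go left to rose.
  At rose: go left to yew.
    At yew: go left to ash.
      At ash: go left to daisy.
        daisy is a leaf — visit daisy.
      Visit ash.
      At ash: no right child.
    Visit yew.
    At yew: go right to mint.
      At mint: go left to moss.
        moss is a leaf — visit moss.
      Visit mint.
      At mint: no right child.
  Visit rose.
  At rose: go right to sage.
    At sage: no left child.
    Visit sage.
    At sage: go right to elm.
      elm is a leaf — visit elm.
Visit kale.
At kale: go right to fir.
  fir is a leaf — visit fir.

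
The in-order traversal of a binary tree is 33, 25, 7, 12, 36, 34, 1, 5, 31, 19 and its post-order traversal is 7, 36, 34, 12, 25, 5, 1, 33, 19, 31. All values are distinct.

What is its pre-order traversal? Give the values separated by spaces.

31 33 1 25 12 7 34 36 5 19

The last element of post-order is the root; it splits in-order into left and right subtrees.
Root 31: left subtree has 8 nodes {33, 25, 7, 12, 36, 34, 1, 5}, right has 1 {19}.
  Root 33: left subtree has 0 nodes { }, right has 7 {25, 7, 12, 36, 34, 1, 5}.
    Root 1: left subtree has 5 nodes {25, 7, 12, 36, 34}, right has 1 {5}.
      Root 25: left subtree has 0 nodes { }, right has 4 {7, 12, 36, 34}.
        Root 12: left subtree has 1 node {7}, right has 2 {36, 34}.
          Root 34: left subtree has 1 node {36}, right has 0 { }.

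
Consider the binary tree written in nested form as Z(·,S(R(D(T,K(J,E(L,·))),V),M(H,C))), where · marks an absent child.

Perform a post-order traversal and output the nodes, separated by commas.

T, J, L, E, K, D, V, R, H, C, M, S, Z

Post-order visits the left subtree, then the right subtree, then the node.
At Z: no left child.
At Z: go right to S.
  At S: go left to R.
    At R: go left to D.
      At D: go left to T.
        T is a leaf — visit T.
      At D: go right to K.
        At K: go left to J.
          J is a leaf — visit J.
        At K: go right to E.
          At E: go left to L.
            L is a leaf — visit L.
          At E: no right child.
          Visit E.
        Visit K.
      Visit D.
    At R: go right to V.
      V is a leaf — visit V.
    Visit R.
  At S: go right to M.
    At M: go left to H.
      H is a leaf — visit H.
    At M: go right to C.
      C is a leaf — visit C.
    Visit M.
  Visit S.
Visit Z.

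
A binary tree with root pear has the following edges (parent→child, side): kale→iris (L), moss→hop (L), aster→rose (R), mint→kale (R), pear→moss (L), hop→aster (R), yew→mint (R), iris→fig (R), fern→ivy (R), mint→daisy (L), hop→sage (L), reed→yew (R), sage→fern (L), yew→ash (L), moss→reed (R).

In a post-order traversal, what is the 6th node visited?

Post-order visits the left subtree, then the right subtree, then the node.
At pear: go left to moss.
  At moss: go left to hop.
    At hop: go left to sage.
      At sage: go left to fern.
        At fern: no left child.
        At fern: go right to ivy.
          ivy is a leaf — visit ivy.
        Visit fern.
      At sage: no right child.
      Visit sage.
    At hop: go right to aster.
      At aster: no left child.
      At aster: go right to rose.
        rose is a leaf — visit rose.
      Visit aster.
    Visit hop.
  At moss: go right to reed.
    At reed: no left child.
    At reed: go right to yew.
      At yew: go left to ash.
        ash is a leaf — visit ash.
      At yew: go right to mint.
        At mint: go left to daisy.
          daisy is a leaf — visit daisy.
        At mint: go right to kale.
          At kale: go left to iris.
            At iris: no left child.
            At iris: go right to fig.
              fig is a leaf — visit fig.
            Visit iris.
          At kale: no right child.
          Visit kale.
        Visit mint.
      Visit yew.
    Visit reed.
  Visit moss.
At pear: no right child.
Visit pear.
Full post-order sequence: ivy, fern, sage, rose, aster, hop, ash, daisy, fig, iris, kale, mint, yew, reed, moss, pear.

hop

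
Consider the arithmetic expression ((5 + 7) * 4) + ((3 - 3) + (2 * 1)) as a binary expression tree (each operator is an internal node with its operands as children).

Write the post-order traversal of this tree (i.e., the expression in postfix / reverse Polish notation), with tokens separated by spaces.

Post-order on an expression tree gives postfix notation: for each operator, emit left operand, right operand, then the operator.

5 7 + 4 * 3 3 - 2 1 * + +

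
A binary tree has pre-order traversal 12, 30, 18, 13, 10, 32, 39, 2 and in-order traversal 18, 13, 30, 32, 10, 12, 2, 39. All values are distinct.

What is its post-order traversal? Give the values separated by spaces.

13 18 32 10 30 2 39 12

The first element of pre-order is the root; it splits in-order into left and right subtrees.
Root 12: left subtree has 5 nodes {18, 13, 30, 32, 10}, right has 2 {2, 39}.
  Root 30: left subtree has 2 nodes {18, 13}, right has 2 {32, 10}.
    Root 18: left subtree has 0 nodes { }, right has 1 {13}.
    Root 10: left subtree has 1 node {32}, right has 0 { }.
  Root 39: left subtree has 1 node {2}, right has 0 { }.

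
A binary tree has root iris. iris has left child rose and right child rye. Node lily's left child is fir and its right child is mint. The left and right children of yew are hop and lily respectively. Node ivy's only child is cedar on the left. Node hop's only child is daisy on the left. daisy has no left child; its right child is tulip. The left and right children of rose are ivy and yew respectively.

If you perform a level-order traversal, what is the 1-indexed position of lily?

8

Level-order visits nodes level by level from the root, left to right within each level.
Level 0: iris
Level 1: rose, rye
Level 2: ivy, yew
Level 3: cedar, hop, lily
Level 4: daisy, fir, mint
Level 5: tulip
Full level-order sequence: iris, rose, rye, ivy, yew, cedar, hop, lily, daisy, fir, mint, tulip.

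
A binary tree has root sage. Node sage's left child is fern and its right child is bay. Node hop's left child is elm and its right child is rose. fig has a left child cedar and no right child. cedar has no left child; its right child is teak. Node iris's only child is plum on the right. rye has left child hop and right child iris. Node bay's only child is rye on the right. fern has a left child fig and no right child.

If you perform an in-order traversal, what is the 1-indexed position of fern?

In-order visits the left subtree, then the node, then the right subtree.
At sage: go left to fern.
  At fern: go left to fig.
    At fig: go left to cedar.
      At cedar: no left child.
      Visit cedar.
      At cedar: go right to teak.
        teak is a leaf — visit teak.
    Visit fig.
    At fig: no right child.
  Visit fern.
  At fern: no right child.
Visit sage.
At sage: go right to bay.
  At bay: no left child.
  Visit bay.
  At bay: go right to rye.
    At rye: go left to hop.
      At hop: go left to elm.
        elm is a leaf — visit elm.
      Visit hop.
      At hop: go right to rose.
        rose is a leaf — visit rose.
    Visit rye.
    At rye: go right to iris.
      At iris: no left child.
      Visit iris.
      At iris: go right to plum.
        plum is a leaf — visit plum.
Full in-order sequence: cedar, teak, fig, fern, sage, bay, elm, hop, rose, rye, iris, plum.

4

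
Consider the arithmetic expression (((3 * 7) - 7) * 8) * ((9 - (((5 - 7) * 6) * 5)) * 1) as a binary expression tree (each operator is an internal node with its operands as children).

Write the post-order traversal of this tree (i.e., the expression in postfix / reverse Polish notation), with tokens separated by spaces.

Post-order on an expression tree gives postfix notation: for each operator, emit left operand, right operand, then the operator.

3 7 * 7 - 8 * 9 5 7 - 6 * 5 * - 1 * *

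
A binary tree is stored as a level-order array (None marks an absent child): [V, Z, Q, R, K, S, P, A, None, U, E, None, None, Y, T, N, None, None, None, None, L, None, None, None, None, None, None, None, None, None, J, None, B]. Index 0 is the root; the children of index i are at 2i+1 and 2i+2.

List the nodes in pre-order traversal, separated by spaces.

V Z R A N B K U L E Q S P Y T J

Pre-order visits the node, then its left subtree, then its right subtree.
Visit V.
At V: go left to Z.
  Visit Z.
  At Z: go left to R.
    Visit R.
    At R: go left to A.
      Visit A.
      At A: go left to N.
        Visit N.
        At N: no left child.
        At N: go right to B.
          B is a leaf — visit B.
      At A: no right child.
    At R: no right child.
  At Z: go right to K.
    Visit K.
    At K: go left to U.
      Visit U.
      At U: no left child.
      At U: go right to L.
        L is a leaf — visit L.
    At K: go right to E.
      E is a leaf — visit E.
At V: go right to Q.
  Visit Q.
  At Q: go left to S.
    S is a leaf — visit S.
  At Q: go right to P.
    Visit P.
    At P: go left to Y.
      Y is a leaf — visit Y.
    At P: go right to T.
      Visit T.
      At T: no left child.
      At T: go right to J.
        J is a leaf — visit J.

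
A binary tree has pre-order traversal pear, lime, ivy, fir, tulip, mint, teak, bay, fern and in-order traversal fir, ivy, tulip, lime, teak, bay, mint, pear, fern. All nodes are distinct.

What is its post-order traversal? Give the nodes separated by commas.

fir, tulip, ivy, bay, teak, mint, lime, fern, pear

The first element of pre-order is the root; it splits in-order into left and right subtrees.
Root pear: left subtree has 7 nodes {fir, ivy, tulip, lime, teak, bay, mint}, right has 1 {fern}.
  Root lime: left subtree has 3 nodes {fir, ivy, tulip}, right has 3 {teak, bay, mint}.
    Root ivy: left subtree has 1 node {fir}, right has 1 {tulip}.
    Root mint: left subtree has 2 nodes {teak, bay}, right has 0 { }.
      Root teak: left subtree has 0 nodes { }, right has 1 {bay}.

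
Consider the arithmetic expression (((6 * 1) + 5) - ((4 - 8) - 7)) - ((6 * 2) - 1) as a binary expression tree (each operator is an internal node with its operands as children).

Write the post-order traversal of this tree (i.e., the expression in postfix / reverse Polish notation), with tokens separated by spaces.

Post-order on an expression tree gives postfix notation: for each operator, emit left operand, right operand, then the operator.

6 1 * 5 + 4 8 - 7 - - 6 2 * 1 - -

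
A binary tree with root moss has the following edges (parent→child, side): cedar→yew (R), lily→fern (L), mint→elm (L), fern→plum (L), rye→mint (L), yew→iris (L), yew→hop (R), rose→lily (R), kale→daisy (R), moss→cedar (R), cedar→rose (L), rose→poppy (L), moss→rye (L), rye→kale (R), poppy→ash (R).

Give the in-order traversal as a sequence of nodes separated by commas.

elm, mint, rye, kale, daisy, moss, poppy, ash, rose, plum, fern, lily, cedar, iris, yew, hop

In-order visits the left subtree, then the node, then the right subtree.
At moss: go left to rye.
  At rye: go left to mint.
    At mint: go left to elm.
      elm is a leaf — visit elm.
    Visit mint.
    At mint: no right child.
  Visit rye.
  At rye: go right to kale.
    At kale: no left child.
    Visit kale.
    At kale: go right to daisy.
      daisy is a leaf — visit daisy.
Visit moss.
At moss: go right to cedar.
  At cedar: go left to rose.
    At rose: go left to poppy.
      At poppy: no left child.
      Visit poppy.
      At poppy: go right to ash.
        ash is a leaf — visit ash.
    Visit rose.
    At rose: go right to lily.
      At lily: go left to fern.
        At fern: go left to plum.
          plum is a leaf — visit plum.
        Visit fern.
        At fern: no right child.
      Visit lily.
      At lily: no right child.
  Visit cedar.
  At cedar: go right to yew.
    At yew: go left to iris.
      iris is a leaf — visit iris.
    Visit yew.
    At yew: go right to hop.
      hop is a leaf — visit hop.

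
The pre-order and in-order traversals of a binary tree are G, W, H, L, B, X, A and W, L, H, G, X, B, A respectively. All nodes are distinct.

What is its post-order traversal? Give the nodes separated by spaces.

L H W X A B G

The first element of pre-order is the root; it splits in-order into left and right subtrees.
Root G: left subtree has 3 nodes {W, L, H}, right has 3 {X, B, A}.
  Root W: left subtree has 0 nodes { }, right has 2 {L, H}.
    Root H: left subtree has 1 node {L}, right has 0 { }.
  Root B: left subtree has 1 node {X}, right has 1 {A}.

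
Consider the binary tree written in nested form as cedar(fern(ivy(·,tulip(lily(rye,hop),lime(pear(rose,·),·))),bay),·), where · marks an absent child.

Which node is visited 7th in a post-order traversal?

Post-order visits the left subtree, then the right subtree, then the node.
At cedar: go left to fern.
  At fern: go left to ivy.
    At ivy: no left child.
    At ivy: go right to tulip.
      At tulip: go left to lily.
        At lily: go left to rye.
          rye is a leaf — visit rye.
        At lily: go right to hop.
          hop is a leaf — visit hop.
        Visit lily.
      At tulip: go right to lime.
        At lime: go left to pear.
          At pear: go left to rose.
            rose is a leaf — visit rose.
          At pear: no right child.
          Visit pear.
        At lime: no right child.
        Visit lime.
      Visit tulip.
    Visit ivy.
  At fern: go right to bay.
    bay is a leaf — visit bay.
  Visit fern.
At cedar: no right child.
Visit cedar.
Full post-order sequence: rye, hop, lily, rose, pear, lime, tulip, ivy, bay, fern, cedar.

tulip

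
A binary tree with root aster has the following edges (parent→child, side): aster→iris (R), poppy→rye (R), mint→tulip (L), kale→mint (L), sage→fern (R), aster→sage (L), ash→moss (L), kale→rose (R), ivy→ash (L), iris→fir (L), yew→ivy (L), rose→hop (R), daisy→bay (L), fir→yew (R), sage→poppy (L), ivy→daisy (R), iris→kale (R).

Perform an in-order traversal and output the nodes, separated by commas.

In-order visits the left subtree, then the node, then the right subtree.
At aster: go left to sage.
  At sage: go left to poppy.
    At poppy: no left child.
    Visit poppy.
    At poppy: go right to rye.
      rye is a leaf — visit rye.
  Visit sage.
  At sage: go right to fern.
    fern is a leaf — visit fern.
Visit aster.
At aster: go right to iris.
  At iris: go left to fir.
    At fir: no left child.
    Visit fir.
    At fir: go right to yew.
      At yew: go left to ivy.
        At ivy: go left to ash.
          At ash: go left to moss.
            moss is a leaf — visit moss.
          Visit ash.
          At ash: no right child.
        Visit ivy.
        At ivy: go right to daisy.
          At daisy: go left to bay.
            bay is a leaf — visit bay.
          Visit daisy.
          At daisy: no right child.
      Visit yew.
      At yew: no right child.
  Visit iris.
  At iris: go right to kale.
    At kale: go left to mint.
      At mint: go left to tulip.
        tulip is a leaf — visit tulip.
      Visit mint.
      At mint: no right child.
    Visit kale.
    At kale: go right to rose.
      At rose: no left child.
      Visit rose.
      At rose: go right to hop.
        hop is a leaf — visit hop.

poppy, rye, sage, fern, aster, fir, moss, ash, ivy, bay, daisy, yew, iris, tulip, mint, kale, rose, hop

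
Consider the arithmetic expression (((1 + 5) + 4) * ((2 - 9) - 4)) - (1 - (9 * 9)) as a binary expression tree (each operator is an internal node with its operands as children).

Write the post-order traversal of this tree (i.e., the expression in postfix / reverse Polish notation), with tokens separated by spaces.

Post-order on an expression tree gives postfix notation: for each operator, emit left operand, right operand, then the operator.

1 5 + 4 + 2 9 - 4 - * 1 9 9 * - -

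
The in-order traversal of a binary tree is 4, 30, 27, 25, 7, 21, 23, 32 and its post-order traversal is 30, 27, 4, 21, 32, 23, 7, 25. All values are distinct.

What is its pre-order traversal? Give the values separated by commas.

25, 4, 27, 30, 7, 23, 21, 32

The last element of post-order is the root; it splits in-order into left and right subtrees.
Root 25: left subtree has 3 nodes {4, 30, 27}, right has 4 {7, 21, 23, 32}.
  Root 4: left subtree has 0 nodes { }, right has 2 {30, 27}.
    Root 27: left subtree has 1 node {30}, right has 0 { }.
  Root 7: left subtree has 0 nodes { }, right has 3 {21, 23, 32}.
    Root 23: left subtree has 1 node {21}, right has 1 {32}.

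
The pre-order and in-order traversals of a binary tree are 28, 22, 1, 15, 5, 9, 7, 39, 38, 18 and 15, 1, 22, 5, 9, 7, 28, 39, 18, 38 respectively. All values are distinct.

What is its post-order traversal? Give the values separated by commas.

15, 1, 7, 9, 5, 22, 18, 38, 39, 28

The first element of pre-order is the root; it splits in-order into left and right subtrees.
Root 28: left subtree has 6 nodes {15, 1, 22, 5, 9, 7}, right has 3 {39, 18, 38}.
  Root 22: left subtree has 2 nodes {15, 1}, right has 3 {5, 9, 7}.
    Root 1: left subtree has 1 node {15}, right has 0 { }.
    Root 5: left subtree has 0 nodes { }, right has 2 {9, 7}.
      Root 9: left subtree has 0 nodes { }, right has 1 {7}.
  Root 39: left subtree has 0 nodes { }, right has 2 {18, 38}.
    Root 38: left subtree has 1 node {18}, right has 0 { }.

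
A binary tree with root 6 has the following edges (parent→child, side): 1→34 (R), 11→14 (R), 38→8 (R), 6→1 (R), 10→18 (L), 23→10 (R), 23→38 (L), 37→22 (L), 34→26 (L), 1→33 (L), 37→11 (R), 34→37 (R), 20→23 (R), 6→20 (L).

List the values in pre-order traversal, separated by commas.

6, 20, 23, 38, 8, 10, 18, 1, 33, 34, 26, 37, 22, 11, 14

Pre-order visits the node, then its left subtree, then its right subtree.
Visit 6.
At 6: go left to 20.
  Visit 20.
  At 20: no left child.
  At 20: go right to 23.
    Visit 23.
    At 23: go left to 38.
      Visit 38.
      At 38: no left child.
      At 38: go right to 8.
        8 is a leaf — visit 8.
    At 23: go right to 10.
      Visit 10.
      At 10: go left to 18.
        18 is a leaf — visit 18.
      At 10: no right child.
At 6: go right to 1.
  Visit 1.
  At 1: go left to 33.
    33 is a leaf — visit 33.
  At 1: go right to 34.
    Visit 34.
    At 34: go left to 26.
      26 is a leaf — visit 26.
    At 34: go right to 37.
      Visit 37.
      At 37: go left to 22.
        22 is a leaf — visit 22.
      At 37: go right to 11.
        Visit 11.
        At 11: no left child.
        At 11: go right to 14.
          14 is a leaf — visit 14.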